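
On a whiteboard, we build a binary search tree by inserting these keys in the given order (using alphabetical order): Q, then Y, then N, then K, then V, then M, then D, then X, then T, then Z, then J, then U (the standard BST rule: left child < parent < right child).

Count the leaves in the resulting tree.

Insert Q: tree is empty, so Q becomes the root.
Insert Y: Y > Q → go right. Place as right child of Q.
Insert N: N < Q → go left. Place as left child of Q.
Insert K: K < Q → go left; K < N → go left. Place as left child of N.
Insert V: V > Q → go right; V < Y → go left. Place as left child of Y.
Insert M: M < Q → go left; M < N → go left; M > K → go right. Place as right child of K.
Insert D: D < Q → go left; D < N → go left; D < K → go left. Place as left child of K.
Insert X: X > Q → go right; X < Y → go left; X > V → go right. Place as right child of V.
Insert T: T > Q → go right; T < Y → go left; T < V → go left. Place as left child of V.
Insert Z: Z > Q → go right; Z > Y → go right. Place as right child of Y.
Insert J: J < Q → go left; J < N → go left; J < K → go left; J > D → go right. Place as right child of D.
Insert U: U > Q → go right; U < Y → go left; U < V → go left; U > T → go right. Place as right child of T.

Leaves: J, M, U, X, Z — 5 in total.

5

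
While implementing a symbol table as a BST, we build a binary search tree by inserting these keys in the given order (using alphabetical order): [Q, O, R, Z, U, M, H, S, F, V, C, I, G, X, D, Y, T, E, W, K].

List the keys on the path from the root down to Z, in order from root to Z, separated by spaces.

Resulting structure (node: left, right):
  Q: L=O, R=R
  O: L=M, R=–
  R: L=–, R=Z
  Z: L=U, R=–
  U: L=S, R=V
  M: L=H, R=–
  H: L=F, R=I
  S: L=–, R=T
  F: L=C, R=G
  V: L=–, R=X
  C: L=–, R=D
  I: L=–, R=K
  G: L=–, R=–
  X: L=W, R=Y
  D: L=–, R=E
  Y: L=–, R=–
  T: L=–, R=–
  E: L=–, R=–
  W: L=–, R=–
  K: L=–, R=–

Q R Z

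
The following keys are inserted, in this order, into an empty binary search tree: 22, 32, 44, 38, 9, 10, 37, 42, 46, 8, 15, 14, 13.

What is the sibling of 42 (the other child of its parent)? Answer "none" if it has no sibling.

22: root
32: right child of 22 (depth 1)
44: right child of 32 (depth 2)
38: left child of 44 (depth 3)
9: left child of 22 (depth 1)
10: right child of 9 (depth 2)
37: left child of 38 (depth 4)
42: right child of 38 (depth 4)
46: right child of 44 (depth 3)
8: left child of 9 (depth 2)
15: right child of 10 (depth 3)
14: left child of 15 (depth 4)
13: left child of 14 (depth 5)

42's parent is 38; the other child of 38 is 37.

37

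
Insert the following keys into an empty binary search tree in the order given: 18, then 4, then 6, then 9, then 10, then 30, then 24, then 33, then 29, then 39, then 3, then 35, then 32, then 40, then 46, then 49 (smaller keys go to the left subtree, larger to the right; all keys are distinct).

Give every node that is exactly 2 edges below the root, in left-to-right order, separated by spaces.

18: root
4: left child of 18 (depth 1)
6: right child of 4 (depth 2)
9: right child of 6 (depth 3)
10: right child of 9 (depth 4)
30: right child of 18 (depth 1)
24: left child of 30 (depth 2)
33: right child of 30 (depth 2)
29: right child of 24 (depth 3)
39: right child of 33 (depth 3)
3: left child of 4 (depth 2)
35: left child of 39 (depth 4)
32: left child of 33 (depth 3)
40: right child of 39 (depth 4)
46: right child of 40 (depth 5)
49: right child of 46 (depth 6)

3 6 24 33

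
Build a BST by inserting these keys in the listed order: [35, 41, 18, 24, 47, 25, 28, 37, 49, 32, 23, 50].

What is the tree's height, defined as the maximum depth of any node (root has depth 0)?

35: root
41: right child of 35 (depth 1)
18: left child of 35 (depth 1)
24: right child of 18 (depth 2)
47: right child of 41 (depth 2)
25: right child of 24 (depth 3)
28: right child of 25 (depth 4)
37: left child of 41 (depth 2)
49: right child of 47 (depth 3)
32: right child of 28 (depth 5)
23: left child of 24 (depth 3)
50: right child of 49 (depth 4)

The deepest node is 32 at depth 5.

5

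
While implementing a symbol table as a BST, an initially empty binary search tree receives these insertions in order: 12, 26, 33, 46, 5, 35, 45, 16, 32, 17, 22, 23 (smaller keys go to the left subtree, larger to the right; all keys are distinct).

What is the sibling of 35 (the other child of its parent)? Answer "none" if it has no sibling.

Insert 12: tree is empty, so 12 becomes the root.
Insert 26: 26 > 12 → go right. Place as right child of 12.
Insert 33: 33 > 12 → go right; 33 > 26 → go right. Place as right child of 26.
Insert 46: 46 > 12 → go right; 46 > 26 → go right; 46 > 33 → go right. Place as right child of 33.
Insert 5: 5 < 12 → go left. Place as left child of 12.
Insert 35: 35 > 12 → go right; 35 > 26 → go right; 35 > 33 → go right; 35 < 46 → go left. Place as left child of 46.
Insert 45: 45 > 12 → go right; 45 > 26 → go right; 45 > 33 → go right; 45 < 46 → go left; 45 > 35 → go right. Place as right child of 35.
Insert 16: 16 > 12 → go right; 16 < 26 → go left. Place as left child of 26.
Insert 32: 32 > 12 → go right; 32 > 26 → go right; 32 < 33 → go left. Place as left child of 33.
Insert 17: 17 > 12 → go right; 17 < 26 → go left; 17 > 16 → go right. Place as right child of 16.
Insert 22: 22 > 12 → go right; 22 < 26 → go left; 22 > 16 → go right; 22 > 17 → go right. Place as right child of 17.
Insert 23: 23 > 12 → go right; 23 < 26 → go left; 23 > 16 → go right; 23 > 17 → go right; 23 > 22 → go right. Place as right child of 22.

35's parent is 46, which has only one child.

none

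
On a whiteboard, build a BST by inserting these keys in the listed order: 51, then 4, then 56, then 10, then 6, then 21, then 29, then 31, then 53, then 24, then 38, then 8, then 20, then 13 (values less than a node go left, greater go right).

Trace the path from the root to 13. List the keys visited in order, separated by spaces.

Insert 51: tree is empty, so 51 becomes the root.
Insert 4: 4 < 51 → go left. Place as left child of 51.
Insert 56: 56 > 51 → go right. Place as right child of 51.
Insert 10: 10 < 51 → go left; 10 > 4 → go right. Place as right child of 4.
Insert 6: 6 < 51 → go left; 6 > 4 → go right; 6 < 10 → go left. Place as left child of 10.
Insert 21: 21 < 51 → go left; 21 > 4 → go right; 21 > 10 → go right. Place as right child of 10.
Insert 29: 29 < 51 → go left; 29 > 4 → go right; 29 > 10 → go right; 29 > 21 → go right. Place as right child of 21.
Insert 31: 31 < 51 → go left; 31 > 4 → go right; 31 > 10 → go right; 31 > 21 → go right; 31 > 29 → go right. Place as right child of 29.
Insert 53: 53 > 51 → go right; 53 < 56 → go left. Place as left child of 56.
Insert 24: 24 < 51 → go left; 24 > 4 → go right; 24 > 10 → go right; 24 > 21 → go right; 24 < 29 → go left. Place as left child of 29.
Insert 38: 38 < 51 → go left; 38 > 4 → go right; 38 > 10 → go right; 38 > 21 → go right; 38 > 29 → go right; 38 > 31 → go right. Place as right child of 31.
Insert 8: 8 < 51 → go left; 8 > 4 → go right; 8 < 10 → go left; 8 > 6 → go right. Place as right child of 6.
Insert 20: 20 < 51 → go left; 20 > 4 → go right; 20 > 10 → go right; 20 < 21 → go left. Place as left child of 21.
Insert 13: 13 < 51 → go left; 13 > 4 → go right; 13 > 10 → go right; 13 < 21 → go left; 13 < 20 → go left. Place as left child of 20.

51 4 10 21 20 13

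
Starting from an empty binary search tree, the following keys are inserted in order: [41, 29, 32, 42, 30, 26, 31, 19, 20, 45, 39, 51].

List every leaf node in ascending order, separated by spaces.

20 31 39 51

Resulting structure (node: left, right):
  41: L=29, R=42
  29: L=26, R=32
  32: L=30, R=39
  42: L=–, R=45
  30: L=–, R=31
  26: L=19, R=–
  31: L=–, R=–
  19: L=–, R=20
  20: L=–, R=–
  45: L=–, R=51
  39: L=–, R=–
  51: L=–, R=–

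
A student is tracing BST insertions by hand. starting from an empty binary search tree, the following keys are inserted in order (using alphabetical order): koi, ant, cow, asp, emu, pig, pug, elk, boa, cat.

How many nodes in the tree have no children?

Insert koi: tree is empty, so koi becomes the root.
Insert ant: ant < koi → go left. Place as left child of koi.
Insert cow: cow < koi → go left; cow > ant → go right. Place as right child of ant.
Insert asp: asp < koi → go left; asp > ant → go right; asp < cow → go left. Place as left child of cow.
Insert emu: emu < koi → go left; emu > ant → go right; emu > cow → go right. Place as right child of cow.
Insert pig: pig > koi → go right. Place as right child of koi.
Insert pug: pug > koi → go right; pug > pig → go right. Place as right child of pig.
Insert elk: elk < koi → go left; elk > ant → go right; elk > cow → go right; elk < emu → go left. Place as left child of emu.
Insert boa: boa < koi → go left; boa > ant → go right; boa < cow → go left; boa > asp → go right. Place as right child of asp.
Insert cat: cat < koi → go left; cat > ant → go right; cat < cow → go left; cat > asp → go right; cat > boa → go right. Place as right child of boa.

Leaves: cat, elk, pug — 3 in total.

3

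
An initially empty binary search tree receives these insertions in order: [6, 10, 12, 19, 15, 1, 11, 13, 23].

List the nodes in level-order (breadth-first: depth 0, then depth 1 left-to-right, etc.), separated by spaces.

6 1 10 12 11 19 15 23 13

Resulting structure (node: left, right):
  6: L=1, R=10
  10: L=–, R=12
  12: L=11, R=19
  19: L=15, R=23
  15: L=13, R=–
  1: L=–, R=–
  11: L=–, R=–
  13: L=–, R=–
  23: L=–, R=–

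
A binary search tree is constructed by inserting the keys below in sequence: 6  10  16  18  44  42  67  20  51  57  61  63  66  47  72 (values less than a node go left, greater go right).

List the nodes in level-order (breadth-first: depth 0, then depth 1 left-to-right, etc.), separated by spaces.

6 10 16 18 44 42 67 20 51 72 47 57 61 63 66

6: root
10: right child of 6 (depth 1)
16: right child of 10 (depth 2)
18: right child of 16 (depth 3)
44: right child of 18 (depth 4)
42: left child of 44 (depth 5)
67: right child of 44 (depth 5)
20: left child of 42 (depth 6)
51: left child of 67 (depth 6)
57: right child of 51 (depth 7)
61: right child of 57 (depth 8)
63: right child of 61 (depth 9)
66: right child of 63 (depth 10)
47: left child of 51 (depth 7)
72: right child of 67 (depth 6)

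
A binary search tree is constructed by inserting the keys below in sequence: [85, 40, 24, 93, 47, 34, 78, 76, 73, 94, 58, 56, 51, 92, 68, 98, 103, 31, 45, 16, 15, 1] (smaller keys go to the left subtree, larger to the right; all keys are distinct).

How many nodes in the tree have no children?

7

Insert 85: tree is empty, so 85 becomes the root.
Insert 40: 40 < 85 → go left. Place as left child of 85.
Insert 24: 24 < 85 → go left; 24 < 40 → go left. Place as left child of 40.
Insert 93: 93 > 85 → go right. Place as right child of 85.
Insert 47: 47 < 85 → go left; 47 > 40 → go right. Place as right child of 40.
Insert 34: 34 < 85 → go left; 34 < 40 → go left; 34 > 24 → go right. Place as right child of 24.
Insert 78: 78 < 85 → go left; 78 > 40 → go right; 78 > 47 → go right. Place as right child of 47.
Insert 76: 76 < 85 → go left; 76 > 40 → go right; 76 > 47 → go right; 76 < 78 → go left. Place as left child of 78.
Insert 73: 73 < 85 → go left; 73 > 40 → go right; 73 > 47 → go right; 73 < 78 → go left; 73 < 76 → go left. Place as left child of 76.
Insert 94: 94 > 85 → go right; 94 > 93 → go right. Place as right child of 93.
Insert 58: 58 < 85 → go left; 58 > 40 → go right; 58 > 47 → go right; 58 < 78 → go left; 58 < 76 → go left; 58 < 73 → go left. Place as left child of 73.
Insert 56: 56 < 85 → go left; 56 > 40 → go right; 56 > 47 → go right; 56 < 78 → go left; 56 < 76 → go left; 56 < 73 → go left; 56 < 58 → go left. Place as left child of 58.
Insert 51: 51 < 85 → go left; 51 > 40 → go right; 51 > 47 → go right; 51 < 78 → go left; 51 < 76 → go left; 51 < 73 → go left; 51 < 58 → go left; 51 < 56 → go left. Place as left child of 56.
Insert 92: 92 > 85 → go right; 92 < 93 → go left. Place as left child of 93.
Insert 68: 68 < 85 → go left; 68 > 40 → go right; 68 > 47 → go right; 68 < 78 → go left; 68 < 76 → go left; 68 < 73 → go left; 68 > 58 → go right. Place as right child of 58.
Insert 98: 98 > 85 → go right; 98 > 93 → go right; 98 > 94 → go right. Place as right child of 94.
Insert 103: 103 > 85 → go right; 103 > 93 → go right; 103 > 94 → go right; 103 > 98 → go right. Place as right child of 98.
Insert 31: 31 < 85 → go left; 31 < 40 → go left; 31 > 24 → go right; 31 < 34 → go left. Place as left child of 34.
Insert 45: 45 < 85 → go left; 45 > 40 → go right; 45 < 47 → go left. Place as left child of 47.
Insert 16: 16 < 85 → go left; 16 < 40 → go left; 16 < 24 → go left. Place as left child of 24.
Insert 15: 15 < 85 → go left; 15 < 40 → go left; 15 < 24 → go left; 15 < 16 → go left. Place as left child of 16.
Insert 1: 1 < 85 → go left; 1 < 40 → go left; 1 < 24 → go left; 1 < 16 → go left; 1 < 15 → go left. Place as left child of 15.

Leaves: 1, 31, 45, 51, 68, 92, 103 — 7 in total.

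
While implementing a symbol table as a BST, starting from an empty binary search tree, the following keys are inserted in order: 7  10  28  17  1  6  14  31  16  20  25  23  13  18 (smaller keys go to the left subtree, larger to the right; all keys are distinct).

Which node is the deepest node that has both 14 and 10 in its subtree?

10

Insert 7: tree is empty, so 7 becomes the root.
Insert 10: 10 > 7 → go right. Place as right child of 7.
Insert 28: 28 > 7 → go right; 28 > 10 → go right. Place as right child of 10.
Insert 17: 17 > 7 → go right; 17 > 10 → go right; 17 < 28 → go left. Place as left child of 28.
Insert 1: 1 < 7 → go left. Place as left child of 7.
Insert 6: 6 < 7 → go left; 6 > 1 → go right. Place as right child of 1.
Insert 14: 14 > 7 → go right; 14 > 10 → go right; 14 < 28 → go left; 14 < 17 → go left. Place as left child of 17.
Insert 31: 31 > 7 → go right; 31 > 10 → go right; 31 > 28 → go right. Place as right child of 28.
Insert 16: 16 > 7 → go right; 16 > 10 → go right; 16 < 28 → go left; 16 < 17 → go left; 16 > 14 → go right. Place as right child of 14.
Insert 20: 20 > 7 → go right; 20 > 10 → go right; 20 < 28 → go left; 20 > 17 → go right. Place as right child of 17.
Insert 25: 25 > 7 → go right; 25 > 10 → go right; 25 < 28 → go left; 25 > 17 → go right; 25 > 20 → go right. Place as right child of 20.
Insert 23: 23 > 7 → go right; 23 > 10 → go right; 23 < 28 → go left; 23 > 17 → go right; 23 > 20 → go right; 23 < 25 → go left. Place as left child of 25.
Insert 13: 13 > 7 → go right; 13 > 10 → go right; 13 < 28 → go left; 13 < 17 → go left; 13 < 14 → go left. Place as left child of 14.
Insert 18: 18 > 7 → go right; 18 > 10 → go right; 18 < 28 → go left; 18 > 17 → go right; 18 < 20 → go left. Place as left child of 20.

Path to 14: 7 → 10 → 28 → 17 → 14
Path to 10: 7 → 10
10 lies on both paths and is an ancestor of the other node.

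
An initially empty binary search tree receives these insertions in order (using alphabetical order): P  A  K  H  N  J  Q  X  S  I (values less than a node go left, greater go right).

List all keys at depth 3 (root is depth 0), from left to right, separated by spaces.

Insert P: tree is empty, so P becomes the root.
Insert A: A < P → go left. Place as left child of P.
Insert K: K < P → go left; K > A → go right. Place as right child of A.
Insert H: H < P → go left; H > A → go right; H < K → go left. Place as left child of K.
Insert N: N < P → go left; N > A → go right; N > K → go right. Place as right child of K.
Insert J: J < P → go left; J > A → go right; J < K → go left; J > H → go right. Place as right child of H.
Insert Q: Q > P → go right. Place as right child of P.
Insert X: X > P → go right; X > Q → go right. Place as right child of Q.
Insert S: S > P → go right; S > Q → go right; S < X → go left. Place as left child of X.
Insert I: I < P → go left; I > A → go right; I < K → go left; I > H → go right; I < J → go left. Place as left child of J.

H N S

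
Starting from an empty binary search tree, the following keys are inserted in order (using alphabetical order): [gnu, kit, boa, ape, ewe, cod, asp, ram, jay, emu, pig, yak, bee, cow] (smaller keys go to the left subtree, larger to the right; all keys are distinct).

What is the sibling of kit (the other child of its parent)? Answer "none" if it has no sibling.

boa

Resulting structure (node: left, right):
  gnu: L=boa, R=kit
  kit: L=jay, R=ram
  boa: L=ape, R=ewe
  ape: L=–, R=asp
  ewe: L=cod, R=–
  cod: L=–, R=emu
  asp: L=–, R=bee
  ram: L=pig, R=yak
  jay: L=–, R=–
  emu: L=cow, R=–
  pig: L=–, R=–
  yak: L=–, R=–
  bee: L=–, R=–
  cow: L=–, R=–

kit's parent is gnu; the other child of gnu is boa.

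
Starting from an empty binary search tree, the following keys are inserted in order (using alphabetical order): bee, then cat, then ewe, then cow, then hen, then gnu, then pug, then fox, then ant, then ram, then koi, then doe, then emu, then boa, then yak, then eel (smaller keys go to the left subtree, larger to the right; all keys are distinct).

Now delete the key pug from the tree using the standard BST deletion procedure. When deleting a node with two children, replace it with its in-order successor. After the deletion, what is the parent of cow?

bee: root
cat: right child of bee (depth 1)
ewe: right child of cat (depth 2)
cow: left child of ewe (depth 3)
hen: right child of ewe (depth 3)
gnu: left child of hen (depth 4)
pug: right child of hen (depth 4)
fox: left child of gnu (depth 5)
ant: left child of bee (depth 1)
ram: right child of pug (depth 5)
koi: left child of pug (depth 5)
doe: right child of cow (depth 4)
emu: right child of doe (depth 5)
boa: left child of cat (depth 2)
yak: right child of ram (depth 6)
eel: left child of emu (depth 6)

Delete pug (two children — replace with in-order successor).
After deletion, cow's parent is ewe.

ewe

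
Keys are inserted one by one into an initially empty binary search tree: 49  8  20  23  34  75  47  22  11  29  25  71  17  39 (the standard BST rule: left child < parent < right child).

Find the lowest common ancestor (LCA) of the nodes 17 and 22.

49: root
8: left child of 49 (depth 1)
20: right child of 8 (depth 2)
23: right child of 20 (depth 3)
34: right child of 23 (depth 4)
75: right child of 49 (depth 1)
47: right child of 34 (depth 5)
22: left child of 23 (depth 4)
11: left child of 20 (depth 3)
29: left child of 34 (depth 5)
25: left child of 29 (depth 6)
71: left child of 75 (depth 2)
17: right child of 11 (depth 4)
39: left child of 47 (depth 6)

Path to 17: 49 → 8 → 20 → 11 → 17
Path to 22: 49 → 8 → 20 → 23 → 22
The paths share a prefix ending at 20, then split left and right.

20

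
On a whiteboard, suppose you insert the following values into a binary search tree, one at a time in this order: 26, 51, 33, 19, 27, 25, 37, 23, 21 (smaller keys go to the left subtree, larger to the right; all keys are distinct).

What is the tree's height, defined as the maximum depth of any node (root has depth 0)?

Resulting structure (node: left, right):
  26: L=19, R=51
  51: L=33, R=–
  33: L=27, R=37
  19: L=–, R=25
  27: L=–, R=–
  25: L=23, R=–
  37: L=–, R=–
  23: L=21, R=–
  21: L=–, R=–

The deepest node is 21 at depth 4.

4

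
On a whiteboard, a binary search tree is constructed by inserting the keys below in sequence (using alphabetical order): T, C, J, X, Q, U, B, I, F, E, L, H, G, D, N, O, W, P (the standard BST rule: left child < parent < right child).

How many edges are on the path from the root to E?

5

T: root
C: left child of T (depth 1)
J: right child of C (depth 2)
X: right child of T (depth 1)
Q: right child of J (depth 3)
U: left child of X (depth 2)
B: left child of C (depth 2)
I: left child of J (depth 3)
F: left child of I (depth 4)
E: left child of F (depth 5)
L: left child of Q (depth 4)
H: right child of F (depth 5)
G: left child of H (depth 6)
D: left child of E (depth 6)
N: right child of L (depth 5)
O: right child of N (depth 6)
W: right child of U (depth 3)
P: right child of O (depth 7)

Path to E: T → C → J → I → F → E, which is 5 edges.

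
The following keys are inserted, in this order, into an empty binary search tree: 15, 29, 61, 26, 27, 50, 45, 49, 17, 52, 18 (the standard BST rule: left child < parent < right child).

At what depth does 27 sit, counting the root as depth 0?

15: root
29: right child of 15 (depth 1)
61: right child of 29 (depth 2)
26: left child of 29 (depth 2)
27: right child of 26 (depth 3)
50: left child of 61 (depth 3)
45: left child of 50 (depth 4)
49: right child of 45 (depth 5)
17: left child of 26 (depth 3)
52: right child of 50 (depth 4)
18: right child of 17 (depth 4)

Path to 27: 15 → 29 → 26 → 27, which is 3 edges.

3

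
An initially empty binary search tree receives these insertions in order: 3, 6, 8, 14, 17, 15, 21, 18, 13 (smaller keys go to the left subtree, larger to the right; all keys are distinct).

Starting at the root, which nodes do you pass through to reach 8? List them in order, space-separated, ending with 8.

Resulting structure (node: left, right):
  3: L=–, R=6
  6: L=–, R=8
  8: L=–, R=14
  14: L=13, R=17
  17: L=15, R=21
  15: L=–, R=–
  21: L=18, R=–
  18: L=–, R=–
  13: L=–, R=–

3 6 8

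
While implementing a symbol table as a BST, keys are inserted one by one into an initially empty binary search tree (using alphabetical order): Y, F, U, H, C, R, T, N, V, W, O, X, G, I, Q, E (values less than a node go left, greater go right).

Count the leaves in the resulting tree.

Y: root
F: left child of Y (depth 1)
U: right child of F (depth 2)
H: left child of U (depth 3)
C: left child of F (depth 2)
R: right child of H (depth 4)
T: right child of R (depth 5)
N: left child of R (depth 5)
V: right child of U (depth 3)
W: right child of V (depth 4)
O: right child of N (depth 6)
X: right child of W (depth 5)
G: left child of H (depth 4)
I: left child of N (depth 6)
Q: right child of O (depth 7)
E: right child of C (depth 3)

Leaves: E, G, I, Q, T, X — 6 in total.

6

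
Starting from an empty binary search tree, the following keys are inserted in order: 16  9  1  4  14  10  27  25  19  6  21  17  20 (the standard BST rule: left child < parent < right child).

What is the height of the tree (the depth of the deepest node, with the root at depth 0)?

5

16: root
9: left child of 16 (depth 1)
1: left child of 9 (depth 2)
4: right child of 1 (depth 3)
14: right child of 9 (depth 2)
10: left child of 14 (depth 3)
27: right child of 16 (depth 1)
25: left child of 27 (depth 2)
19: left child of 25 (depth 3)
6: right child of 4 (depth 4)
21: right child of 19 (depth 4)
17: left child of 19 (depth 4)
20: left child of 21 (depth 5)

The deepest node is 20 at depth 5.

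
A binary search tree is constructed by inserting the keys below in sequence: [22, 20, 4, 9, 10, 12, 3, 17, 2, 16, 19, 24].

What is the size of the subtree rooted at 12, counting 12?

22: root
20: left child of 22 (depth 1)
4: left child of 20 (depth 2)
9: right child of 4 (depth 3)
10: right child of 9 (depth 4)
12: right child of 10 (depth 5)
3: left child of 4 (depth 3)
17: right child of 12 (depth 6)
2: left child of 3 (depth 4)
16: left child of 17 (depth 7)
19: right child of 17 (depth 7)
24: right child of 22 (depth 1)

Subtree rooted at 12 contains: 12, 17, 16, 19 — 4 nodes.

4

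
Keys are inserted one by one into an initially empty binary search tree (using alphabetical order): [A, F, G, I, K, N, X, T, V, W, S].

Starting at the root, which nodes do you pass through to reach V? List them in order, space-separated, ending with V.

A F G I K N X T V

A: root
F: right child of A (depth 1)
G: right child of F (depth 2)
I: right child of G (depth 3)
K: right child of I (depth 4)
N: right child of K (depth 5)
X: right child of N (depth 6)
T: left child of X (depth 7)
V: right child of T (depth 8)
W: right child of V (depth 9)
S: left child of T (depth 8)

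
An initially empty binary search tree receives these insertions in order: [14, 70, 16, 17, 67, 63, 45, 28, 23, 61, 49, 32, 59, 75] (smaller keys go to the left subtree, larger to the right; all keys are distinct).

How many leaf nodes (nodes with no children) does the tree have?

4

Insert 14: tree is empty, so 14 becomes the root.
Insert 70: 70 > 14 → go right. Place as right child of 14.
Insert 16: 16 > 14 → go right; 16 < 70 → go left. Place as left child of 70.
Insert 17: 17 > 14 → go right; 17 < 70 → go left; 17 > 16 → go right. Place as right child of 16.
Insert 67: 67 > 14 → go right; 67 < 70 → go left; 67 > 16 → go right; 67 > 17 → go right. Place as right child of 17.
Insert 63: 63 > 14 → go right; 63 < 70 → go left; 63 > 16 → go right; 63 > 17 → go right; 63 < 67 → go left. Place as left child of 67.
Insert 45: 45 > 14 → go right; 45 < 70 → go left; 45 > 16 → go right; 45 > 17 → go right; 45 < 67 → go left; 45 < 63 → go left. Place as left child of 63.
Insert 28: 28 > 14 → go right; 28 < 70 → go left; 28 > 16 → go right; 28 > 17 → go right; 28 < 67 → go left; 28 < 63 → go left; 28 < 45 → go left. Place as left child of 45.
Insert 23: 23 > 14 → go right; 23 < 70 → go left; 23 > 16 → go right; 23 > 17 → go right; 23 < 67 → go left; 23 < 63 → go left; 23 < 45 → go left; 23 < 28 → go left. Place as left child of 28.
Insert 61: 61 > 14 → go right; 61 < 70 → go left; 61 > 16 → go right; 61 > 17 → go right; 61 < 67 → go left; 61 < 63 → go left; 61 > 45 → go right. Place as right child of 45.
Insert 49: 49 > 14 → go right; 49 < 70 → go left; 49 > 16 → go right; 49 > 17 → go right; 49 < 67 → go left; 49 < 63 → go left; 49 > 45 → go right; 49 < 61 → go left. Place as left child of 61.
Insert 32: 32 > 14 → go right; 32 < 70 → go left; 32 > 16 → go right; 32 > 17 → go right; 32 < 67 → go left; 32 < 63 → go left; 32 < 45 → go left; 32 > 28 → go right. Place as right child of 28.
Insert 59: 59 > 14 → go right; 59 < 70 → go left; 59 > 16 → go right; 59 > 17 → go right; 59 < 67 → go left; 59 < 63 → go left; 59 > 45 → go right; 59 < 61 → go left; 59 > 49 → go right. Place as right child of 49.
Insert 75: 75 > 14 → go right; 75 > 70 → go right. Place as right child of 70.

Leaves: 23, 32, 59, 75 — 4 in total.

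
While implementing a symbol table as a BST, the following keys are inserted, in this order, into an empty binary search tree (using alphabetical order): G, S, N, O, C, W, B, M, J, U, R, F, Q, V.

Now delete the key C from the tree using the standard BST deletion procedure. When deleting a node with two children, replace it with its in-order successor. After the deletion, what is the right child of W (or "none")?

G: root
S: right child of G (depth 1)
N: left child of S (depth 2)
O: right child of N (depth 3)
C: left child of G (depth 1)
W: right child of S (depth 2)
B: left child of C (depth 2)
M: left child of N (depth 3)
J: left child of M (depth 4)
U: left child of W (depth 3)
R: right child of O (depth 4)
F: right child of C (depth 2)
Q: left child of R (depth 5)
V: right child of U (depth 4)

Delete C (two children — replace with in-order successor).
After deletion, W's right child: none.

none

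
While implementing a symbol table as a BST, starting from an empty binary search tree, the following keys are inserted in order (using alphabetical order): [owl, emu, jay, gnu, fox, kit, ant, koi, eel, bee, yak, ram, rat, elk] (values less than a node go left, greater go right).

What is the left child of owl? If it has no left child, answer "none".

Insert owl: tree is empty, so owl becomes the root.
Insert emu: emu < owl → go left. Place as left child of owl.
Insert jay: jay < owl → go left; jay > emu → go right. Place as right child of emu.
Insert gnu: gnu < owl → go left; gnu > emu → go right; gnu < jay → go left. Place as left child of jay.
Insert fox: fox < owl → go left; fox > emu → go right; fox < jay → go left; fox < gnu → go left. Place as left child of gnu.
Insert kit: kit < owl → go left; kit > emu → go right; kit > jay → go right. Place as right child of jay.
Insert ant: ant < owl → go left; ant < emu → go left. Place as left child of emu.
Insert koi: koi < owl → go left; koi > emu → go right; koi > jay → go right; koi > kit → go right. Place as right child of kit.
Insert eel: eel < owl → go left; eel < emu → go left; eel > ant → go right. Place as right child of ant.
Insert bee: bee < owl → go left; bee < emu → go left; bee > ant → go right; bee < eel → go left. Place as left child of eel.
Insert yak: yak > owl → go right. Place as right child of owl.
Insert ram: ram > owl → go right; ram < yak → go left. Place as left child of yak.
Insert rat: rat > owl → go right; rat < yak → go left; rat > ram → go right. Place as right child of ram.
Insert elk: elk < owl → go left; elk < emu → go left; elk > ant → go right; elk > eel → go right. Place as right child of eel.

emu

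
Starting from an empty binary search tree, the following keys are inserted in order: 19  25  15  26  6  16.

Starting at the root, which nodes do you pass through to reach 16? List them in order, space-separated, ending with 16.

19 15 16

19: root
25: right child of 19 (depth 1)
15: left child of 19 (depth 1)
26: right child of 25 (depth 2)
6: left child of 15 (depth 2)
16: right child of 15 (depth 2)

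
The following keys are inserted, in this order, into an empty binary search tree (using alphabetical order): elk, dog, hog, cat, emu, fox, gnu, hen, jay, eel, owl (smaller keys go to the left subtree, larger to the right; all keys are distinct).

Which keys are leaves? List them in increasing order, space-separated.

cat eel hen owl

Insert elk: tree is empty, so elk becomes the root.
Insert dog: dog < elk → go left. Place as left child of elk.
Insert hog: hog > elk → go right. Place as right child of elk.
Insert cat: cat < elk → go left; cat < dog → go left. Place as left child of dog.
Insert emu: emu > elk → go right; emu < hog → go left. Place as left child of hog.
Insert fox: fox > elk → go right; fox < hog → go left; fox > emu → go right. Place as right child of emu.
Insert gnu: gnu > elk → go right; gnu < hog → go left; gnu > emu → go right; gnu > fox → go right. Place as right child of fox.
Insert hen: hen > elk → go right; hen < hog → go left; hen > emu → go right; hen > fox → go right; hen > gnu → go right. Place as right child of gnu.
Insert jay: jay > elk → go right; jay > hog → go right. Place as right child of hog.
Insert eel: eel < elk → go left; eel > dog → go right. Place as right child of dog.
Insert owl: owl > elk → go right; owl > hog → go right; owl > jay → go right. Place as right child of jay.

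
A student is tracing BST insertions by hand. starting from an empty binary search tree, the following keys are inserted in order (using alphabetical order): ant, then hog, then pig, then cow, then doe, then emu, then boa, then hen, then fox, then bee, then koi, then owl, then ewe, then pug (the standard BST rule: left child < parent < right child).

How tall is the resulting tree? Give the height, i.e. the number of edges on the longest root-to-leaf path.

Insert ant: tree is empty, so ant becomes the root.
Insert hog: hog > ant → go right. Place as right child of ant.
Insert pig: pig > ant → go right; pig > hog → go right. Place as right child of hog.
Insert cow: cow > ant → go right; cow < hog → go left. Place as left child of hog.
Insert doe: doe > ant → go right; doe < hog → go left; doe > cow → go right. Place as right child of cow.
Insert emu: emu > ant → go right; emu < hog → go left; emu > cow → go right; emu > doe → go right. Place as right child of doe.
Insert boa: boa > ant → go right; boa < hog → go left; boa < cow → go left. Place as left child of cow.
Insert hen: hen > ant → go right; hen < hog → go left; hen > cow → go right; hen > doe → go right; hen > emu → go right. Place as right child of emu.
Insert fox: fox > ant → go right; fox < hog → go left; fox > cow → go right; fox > doe → go right; fox > emu → go right; fox < hen → go left. Place as left child of hen.
Insert bee: bee > ant → go right; bee < hog → go left; bee < cow → go left; bee < boa → go left. Place as left child of boa.
Insert koi: koi > ant → go right; koi > hog → go right; koi < pig → go left. Place as left child of pig.
Insert owl: owl > ant → go right; owl > hog → go right; owl < pig → go left; owl > koi → go right. Place as right child of koi.
Insert ewe: ewe > ant → go right; ewe < hog → go left; ewe > cow → go right; ewe > doe → go right; ewe > emu → go right; ewe < hen → go left; ewe < fox → go left. Place as left child of fox.
Insert pug: pug > ant → go right; pug > hog → go right; pug > pig → go right. Place as right child of pig.

The deepest node is ewe at depth 7.

7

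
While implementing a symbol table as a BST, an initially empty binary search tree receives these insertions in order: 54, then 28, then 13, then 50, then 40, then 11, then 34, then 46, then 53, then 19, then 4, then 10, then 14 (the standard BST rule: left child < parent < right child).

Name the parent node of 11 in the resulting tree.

Insert 54: tree is empty, so 54 becomes the root.
Insert 28: 28 < 54 → go left. Place as left child of 54.
Insert 13: 13 < 54 → go left; 13 < 28 → go left. Place as left child of 28.
Insert 50: 50 < 54 → go left; 50 > 28 → go right. Place as right child of 28.
Insert 40: 40 < 54 → go left; 40 > 28 → go right; 40 < 50 → go left. Place as left child of 50.
Insert 11: 11 < 54 → go left; 11 < 28 → go left; 11 < 13 → go left. Place as left child of 13.
Insert 34: 34 < 54 → go left; 34 > 28 → go right; 34 < 50 → go left; 34 < 40 → go left. Place as left child of 40.
Insert 46: 46 < 54 → go left; 46 > 28 → go right; 46 < 50 → go left; 46 > 40 → go right. Place as right child of 40.
Insert 53: 53 < 54 → go left; 53 > 28 → go right; 53 > 50 → go right. Place as right child of 50.
Insert 19: 19 < 54 → go left; 19 < 28 → go left; 19 > 13 → go right. Place as right child of 13.
Insert 4: 4 < 54 → go left; 4 < 28 → go left; 4 < 13 → go left; 4 < 11 → go left. Place as left child of 11.
Insert 10: 10 < 54 → go left; 10 < 28 → go left; 10 < 13 → go left; 10 < 11 → go left; 10 > 4 → go right. Place as right child of 4.
Insert 14: 14 < 54 → go left; 14 < 28 → go left; 14 > 13 → go right; 14 < 19 → go left. Place as left child of 19.

13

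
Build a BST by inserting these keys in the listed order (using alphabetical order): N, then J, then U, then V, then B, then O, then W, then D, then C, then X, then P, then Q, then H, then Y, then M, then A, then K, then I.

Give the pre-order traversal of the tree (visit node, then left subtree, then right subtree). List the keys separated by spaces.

N: root
J: left child of N (depth 1)
U: right child of N (depth 1)
V: right child of U (depth 2)
B: left child of J (depth 2)
O: left child of U (depth 2)
W: right child of V (depth 3)
D: right child of B (depth 3)
C: left child of D (depth 4)
X: right child of W (depth 4)
P: right child of O (depth 3)
Q: right child of P (depth 4)
H: right child of D (depth 4)
Y: right child of X (depth 5)
M: right child of J (depth 2)
A: left child of B (depth 3)
K: left child of M (depth 3)
I: right child of H (depth 5)

N J B A D C H I M K U O P Q V W X Y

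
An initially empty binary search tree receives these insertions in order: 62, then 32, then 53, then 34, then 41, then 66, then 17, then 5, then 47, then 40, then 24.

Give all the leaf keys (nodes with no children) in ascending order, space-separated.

Resulting structure (node: left, right):
  62: L=32, R=66
  32: L=17, R=53
  53: L=34, R=–
  34: L=–, R=41
  41: L=40, R=47
  66: L=–, R=–
  17: L=5, R=24
  5: L=–, R=–
  47: L=–, R=–
  40: L=–, R=–
  24: L=–, R=–

5 24 40 47 66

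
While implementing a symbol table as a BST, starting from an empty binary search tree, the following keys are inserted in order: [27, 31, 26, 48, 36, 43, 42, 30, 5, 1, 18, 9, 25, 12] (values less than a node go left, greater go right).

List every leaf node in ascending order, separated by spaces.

Insert 27: tree is empty, so 27 becomes the root.
Insert 31: 31 > 27 → go right. Place as right child of 27.
Insert 26: 26 < 27 → go left. Place as left child of 27.
Insert 48: 48 > 27 → go right; 48 > 31 → go right. Place as right child of 31.
Insert 36: 36 > 27 → go right; 36 > 31 → go right; 36 < 48 → go left. Place as left child of 48.
Insert 43: 43 > 27 → go right; 43 > 31 → go right; 43 < 48 → go left; 43 > 36 → go right. Place as right child of 36.
Insert 42: 42 > 27 → go right; 42 > 31 → go right; 42 < 48 → go left; 42 > 36 → go right; 42 < 43 → go left. Place as left child of 43.
Insert 30: 30 > 27 → go right; 30 < 31 → go left. Place as left child of 31.
Insert 5: 5 < 27 → go left; 5 < 26 → go left. Place as left child of 26.
Insert 1: 1 < 27 → go left; 1 < 26 → go left; 1 < 5 → go left. Place as left child of 5.
Insert 18: 18 < 27 → go left; 18 < 26 → go left; 18 > 5 → go right. Place as right child of 5.
Insert 9: 9 < 27 → go left; 9 < 26 → go left; 9 > 5 → go right; 9 < 18 → go left. Place as left child of 18.
Insert 25: 25 < 27 → go left; 25 < 26 → go left; 25 > 5 → go right; 25 > 18 → go right. Place as right child of 18.
Insert 12: 12 < 27 → go left; 12 < 26 → go left; 12 > 5 → go right; 12 < 18 → go left; 12 > 9 → go right. Place as right child of 9.

1 12 25 30 42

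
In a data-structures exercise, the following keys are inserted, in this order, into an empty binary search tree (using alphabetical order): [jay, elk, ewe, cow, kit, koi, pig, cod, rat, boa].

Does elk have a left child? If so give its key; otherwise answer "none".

Resulting structure (node: left, right):
  jay: L=elk, R=kit
  elk: L=cow, R=ewe
  ewe: L=–, R=–
  cow: L=cod, R=–
  kit: L=–, R=koi
  koi: L=–, R=pig
  pig: L=–, R=rat
  cod: L=boa, R=–
  rat: L=–, R=–
  boa: L=–, R=–

cow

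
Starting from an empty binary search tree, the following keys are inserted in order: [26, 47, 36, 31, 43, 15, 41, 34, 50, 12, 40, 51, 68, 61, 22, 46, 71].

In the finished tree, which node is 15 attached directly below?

Insert 26: tree is empty, so 26 becomes the root.
Insert 47: 47 > 26 → go right. Place as right child of 26.
Insert 36: 36 > 26 → go right; 36 < 47 → go left. Place as left child of 47.
Insert 31: 31 > 26 → go right; 31 < 47 → go left; 31 < 36 → go left. Place as left child of 36.
Insert 43: 43 > 26 → go right; 43 < 47 → go left; 43 > 36 → go right. Place as right child of 36.
Insert 15: 15 < 26 → go left. Place as left child of 26.
Insert 41: 41 > 26 → go right; 41 < 47 → go left; 41 > 36 → go right; 41 < 43 → go left. Place as left child of 43.
Insert 34: 34 > 26 → go right; 34 < 47 → go left; 34 < 36 → go left; 34 > 31 → go right. Place as right child of 31.
Insert 50: 50 > 26 → go right; 50 > 47 → go right. Place as right child of 47.
Insert 12: 12 < 26 → go left; 12 < 15 → go left. Place as left child of 15.
Insert 40: 40 > 26 → go right; 40 < 47 → go left; 40 > 36 → go right; 40 < 43 → go left; 40 < 41 → go left. Place as left child of 41.
Insert 51: 51 > 26 → go right; 51 > 47 → go right; 51 > 50 → go right. Place as right child of 50.
Insert 68: 68 > 26 → go right; 68 > 47 → go right; 68 > 50 → go right; 68 > 51 → go right. Place as right child of 51.
Insert 61: 61 > 26 → go right; 61 > 47 → go right; 61 > 50 → go right; 61 > 51 → go right; 61 < 68 → go left. Place as left child of 68.
Insert 22: 22 < 26 → go left; 22 > 15 → go right. Place as right child of 15.
Insert 46: 46 > 26 → go right; 46 < 47 → go left; 46 > 36 → go right; 46 > 43 → go right. Place as right child of 43.
Insert 71: 71 > 26 → go right; 71 > 47 → go right; 71 > 50 → go right; 71 > 51 → go right; 71 > 68 → go right. Place as right child of 68.

26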